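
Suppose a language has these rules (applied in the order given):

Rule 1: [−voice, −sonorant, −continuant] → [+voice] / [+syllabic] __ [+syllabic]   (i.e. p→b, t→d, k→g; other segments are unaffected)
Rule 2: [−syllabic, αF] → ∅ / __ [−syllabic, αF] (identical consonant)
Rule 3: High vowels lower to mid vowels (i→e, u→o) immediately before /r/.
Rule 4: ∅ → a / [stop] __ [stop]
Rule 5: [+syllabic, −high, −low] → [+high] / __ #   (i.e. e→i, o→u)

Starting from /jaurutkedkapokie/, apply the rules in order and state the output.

Rule 1 (intervocalic voicing): /p/ is a voiceless stop between vowels /a/ and /o/, so it voices to [b]. /k/ is a voiceless stop between vowels /o/ and /i/, so it voices to [g]. /jaurutkedkapokie/ → jaurutkedkabogie.
Rule 2 (degemination): no segment meets the environment; /jaurutkedkabogie/ is unchanged.
Rule 3 (pre-rhotic lowering): /u/ is a high vowel immediately before /r/, so it lowers to [o]. /jaurutkedkabogie/ → jaorutkedkabogie.
Rule 4 (stop-cluster a-epenthesis): /t/ and /k/ form a stop–stop cluster, so [a] is inserted between them. /d/ and /k/ form a stop–stop cluster, so [a] is inserted between them. /jaorutkedkabogie/ → jaorutakedakabogie.
Rule 5 (final vowel raising): /e/ is a mid vowel in word-final position, so it raises to [i]. /jaorutakedakabogie/ → jaorutakedakabogii.

jaorutakedakabogii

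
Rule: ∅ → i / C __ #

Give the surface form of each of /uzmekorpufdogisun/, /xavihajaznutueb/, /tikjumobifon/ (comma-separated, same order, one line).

uzmekorpufdogisuni, xavihajaznutuebi, tikjumobifoni

/uzmekorpufdogisun/: the form ends in the consonant /n/, so [i] is inserted word-finally. → [uzmekorpufdogisuni].
/xavihajaznutueb/: the form ends in the consonant /b/, so [i] is inserted word-finally. → [xavihajaznutuebi].
/tikjumobifon/: the form ends in the consonant /n/, so [i] is inserted word-finally. → [tikjumobifoni].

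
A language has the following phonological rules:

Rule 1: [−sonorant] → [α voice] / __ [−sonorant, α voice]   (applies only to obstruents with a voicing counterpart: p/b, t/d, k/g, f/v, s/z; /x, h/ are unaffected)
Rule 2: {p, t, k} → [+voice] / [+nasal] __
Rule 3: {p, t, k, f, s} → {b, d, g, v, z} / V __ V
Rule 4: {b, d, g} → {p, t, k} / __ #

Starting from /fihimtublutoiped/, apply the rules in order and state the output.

fihimdubludoibet

Rule 1 (regressive voicing assimilation): no segment meets the environment; /fihimtublutoiped/ is unchanged.
Rule 2 (post-nasal voicing): /t/ is a voiceless stop immediately after the nasal /m/, so it voices to [d]. /fihimtublutoiped/ → fihimdublutoiped.
Rule 3 (intervocalic voicing): /t/ is a voiceless obstruent between vowels /u/ and /o/, so it voices to [d]. /p/ is a voiceless obstruent between vowels /i/ and /e/, so it voices to [b]. /fihimdublutoiped/ → fihimdubludoibed.
Rule 4 (final devoicing): /d/ is a voiced stop in word-final position, so it devoices to [t]. /fihimdubludoibed/ → fihimdubludoibet.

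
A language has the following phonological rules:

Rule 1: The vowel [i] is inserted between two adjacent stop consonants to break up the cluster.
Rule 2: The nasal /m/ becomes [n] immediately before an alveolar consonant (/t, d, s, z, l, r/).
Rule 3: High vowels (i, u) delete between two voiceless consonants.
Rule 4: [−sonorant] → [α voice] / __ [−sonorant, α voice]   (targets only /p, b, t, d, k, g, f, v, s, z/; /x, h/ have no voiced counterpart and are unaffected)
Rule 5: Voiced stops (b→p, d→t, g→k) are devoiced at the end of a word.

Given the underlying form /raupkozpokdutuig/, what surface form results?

raupkospokidutuik

Rule 1 (stop-cluster i-epenthesis): /p/ and /k/ form a stop–stop cluster, so [i] is inserted between them. /k/ and /d/ form a stop–stop cluster, so [i] is inserted between them. /raupkozpokdutuig/ → raupikozpokidutuig.
Rule 2 (nasal place assimilation): no segment meets the environment; /raupikozpokidutuig/ is unchanged.
Rule 3 (high vowel syncope): /i/ is a high vowel flanked by voiceless consonants /p/ and /k/, so it deletes. /raupikozpokidutuig/ → raupkozpokidutuig.
Rule 4 (regressive voicing assimilation): /z/ precedes the voiceless obstruent /p/, so it devoices to [s] by assimilation. /raupkozpokidutuig/ → raupkospokidutuig.
Rule 5 (final devoicing): /g/ is a voiced stop in word-final position, so it devoices to [k]. /raupkospokidutuig/ → raupkospokidutuik.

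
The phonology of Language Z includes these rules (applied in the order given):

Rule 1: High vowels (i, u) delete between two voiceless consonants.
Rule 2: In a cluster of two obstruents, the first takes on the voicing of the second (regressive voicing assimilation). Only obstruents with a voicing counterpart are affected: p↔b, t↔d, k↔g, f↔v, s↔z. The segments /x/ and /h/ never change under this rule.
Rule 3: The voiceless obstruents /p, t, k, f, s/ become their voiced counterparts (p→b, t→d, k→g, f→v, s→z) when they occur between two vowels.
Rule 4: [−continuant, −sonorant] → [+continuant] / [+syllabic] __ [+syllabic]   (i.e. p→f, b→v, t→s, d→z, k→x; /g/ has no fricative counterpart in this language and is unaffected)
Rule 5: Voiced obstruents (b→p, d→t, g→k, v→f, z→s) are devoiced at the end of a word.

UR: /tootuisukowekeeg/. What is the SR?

toozuiskowegeek

Rule 1 (high vowel syncope): /u/ is a high vowel flanked by voiceless consonants /s/ and /k/, so it deletes. /tootuisukowekeeg/ → tootuiskowekeeg.
Rule 2 (regressive voicing assimilation): no segment meets the environment; /tootuiskowekeeg/ is unchanged.
Rule 3 (intervocalic voicing): /t/ is a voiceless obstruent between vowels /o/ and /u/, so it voices to [d]. /k/ is a voiceless obstruent between vowels /e/ and /e/, so it voices to [g]. /tootuiskowekeeg/ → tooduiskowegeeg.
Rule 4 (intervocalic spirantization): /d/ is a stop between vowels /o/ and /u/, so it spirantizes to the fricative [z]. /tooduiskowegeeg/ → toozuiskowegeeg.
Rule 5 (final devoicing): /g/ is a voiced obstruent in word-final position, so it devoices to [k]. /toozuiskowegeeg/ → toozuiskowegeek.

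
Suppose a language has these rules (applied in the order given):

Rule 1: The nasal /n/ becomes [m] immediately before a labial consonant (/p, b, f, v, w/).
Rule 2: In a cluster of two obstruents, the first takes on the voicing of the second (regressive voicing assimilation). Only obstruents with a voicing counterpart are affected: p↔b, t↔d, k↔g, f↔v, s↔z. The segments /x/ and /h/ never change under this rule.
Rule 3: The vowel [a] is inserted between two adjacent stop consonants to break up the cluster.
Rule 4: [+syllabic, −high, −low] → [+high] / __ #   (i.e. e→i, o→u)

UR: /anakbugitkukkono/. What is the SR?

anagabugitakukakonu

Rule 1 (nasal place assimilation): no segment meets the environment; /anakbugitkukkono/ is unchanged.
Rule 2 (regressive voicing assimilation): /k/ precedes the voiced obstruent /b/, so it voices to [g] by assimilation. /anakbugitkukkono/ → anagbugitkukkono.
Rule 3 (stop-cluster a-epenthesis): /g/ and /b/ form a stop–stop cluster, so [a] is inserted between them. /t/ and /k/ form a stop–stop cluster, so [a] is inserted between them. /k/ and /k/ form a stop–stop cluster, so [a] is inserted between them. /anagbugitkukkono/ → anagabugitakukakono.
Rule 4 (final vowel raising): /o/ is a mid vowel in word-final position, so it raises to [u]. /anagabugitakukakono/ → anagabugitakukakonu.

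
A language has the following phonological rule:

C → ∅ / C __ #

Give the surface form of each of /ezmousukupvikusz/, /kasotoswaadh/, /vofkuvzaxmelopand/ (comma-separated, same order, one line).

ezmousukupvikus, kasotoswaad, vofkuvzaxmelopan

/ezmousukupvikusz/: /z/ is the second consonant of a word-final cluster /sz/, so it deletes. → [ezmousukupvikus].
/kasotoswaadh/: /h/ is the second consonant of a word-final cluster /dh/, so it deletes. → [kasotoswaad].
/vofkuvzaxmelopand/: /d/ is the second consonant of a word-final cluster /nd/, so it deletes. → [vofkuvzaxmelopan].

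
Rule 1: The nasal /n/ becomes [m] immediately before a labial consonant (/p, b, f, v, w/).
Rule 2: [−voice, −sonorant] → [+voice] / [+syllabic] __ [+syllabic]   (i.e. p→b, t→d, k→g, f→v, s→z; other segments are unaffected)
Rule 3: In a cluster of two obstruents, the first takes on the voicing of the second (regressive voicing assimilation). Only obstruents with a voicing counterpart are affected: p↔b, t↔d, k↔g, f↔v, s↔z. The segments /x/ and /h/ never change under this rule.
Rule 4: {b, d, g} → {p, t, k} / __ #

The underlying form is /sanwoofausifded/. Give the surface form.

samwoovauzivdet

Rule 1 (nasal place assimilation): /n/ precedes the labial consonant /w/, so it assimilates in place to [m]. /sanwoofausifded/ → samwoofausifded.
Rule 2 (intervocalic voicing): /f/ is a voiceless obstruent between vowels /o/ and /a/, so it voices to [v]. /s/ is a voiceless obstruent between vowels /u/ and /i/, so it voices to [z]. /samwoofausifded/ → samwoovauzifded.
Rule 3 (regressive voicing assimilation): /f/ precedes the voiced obstruent /d/, so it voices to [v] by assimilation. /samwoovauzifded/ → samwoovauzivded.
Rule 4 (final devoicing): /d/ is a voiced stop in word-final position, so it devoices to [t]. /samwoovauzivded/ → samwoovauzivdet.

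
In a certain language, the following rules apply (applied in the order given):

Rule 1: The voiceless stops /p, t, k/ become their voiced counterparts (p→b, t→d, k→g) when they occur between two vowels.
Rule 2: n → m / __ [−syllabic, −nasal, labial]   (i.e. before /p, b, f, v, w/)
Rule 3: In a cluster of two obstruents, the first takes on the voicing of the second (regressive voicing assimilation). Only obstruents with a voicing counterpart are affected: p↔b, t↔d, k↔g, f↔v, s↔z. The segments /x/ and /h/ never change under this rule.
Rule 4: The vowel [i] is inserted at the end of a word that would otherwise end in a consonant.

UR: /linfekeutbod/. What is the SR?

limfegeudbodi

Rule 1 (intervocalic voicing): /k/ is a voiceless stop between vowels /e/ and /e/, so it voices to [g]. /linfekeutbod/ → linfegeutbod.
Rule 2 (nasal place assimilation): /n/ precedes the labial consonant /f/, so it assimilates in place to [m]. /linfegeutbod/ → limfegeutbod.
Rule 3 (regressive voicing assimilation): /t/ precedes the voiced obstruent /b/, so it voices to [d] by assimilation. /limfegeutbod/ → limfegeudbod.
Rule 4 (final i-epenthesis): the form ends in the consonant /d/, so [i] is inserted word-finally. /limfegeudbod/ → limfegeudbodi.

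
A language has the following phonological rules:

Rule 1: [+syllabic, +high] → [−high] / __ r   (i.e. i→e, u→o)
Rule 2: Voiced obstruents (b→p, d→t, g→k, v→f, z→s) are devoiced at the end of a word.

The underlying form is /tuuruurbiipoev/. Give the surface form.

tuoruorbiipoef

Rule 1 (pre-rhotic lowering): /u/ is a high vowel immediately before /r/, so it lowers to [o]. /u/ is a high vowel immediately before /r/, so it lowers to [o]. /tuuruurbiipoev/ → tuoruorbiipoev.
Rule 2 (final devoicing): /v/ is a voiced obstruent in word-final position, so it devoices to [f]. /tuoruorbiipoev/ → tuoruorbiipoef.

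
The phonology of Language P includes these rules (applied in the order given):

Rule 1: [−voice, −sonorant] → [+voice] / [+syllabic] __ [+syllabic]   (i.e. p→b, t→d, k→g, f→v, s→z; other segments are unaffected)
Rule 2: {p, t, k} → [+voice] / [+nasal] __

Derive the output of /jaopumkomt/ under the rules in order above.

Rule 1 (intervocalic voicing): /p/ is a voiceless obstruent between vowels /o/ and /u/, so it voices to [b]. /jaopumkomt/ → jaobumkomt.
Rule 2 (post-nasal voicing): /k/ is a voiceless stop immediately after the nasal /m/, so it voices to [g]. /t/ is a voiceless stop immediately after the nasal /m/, so it voices to [d]. /jaobumkomt/ → jaobumgomd.

jaobumgomd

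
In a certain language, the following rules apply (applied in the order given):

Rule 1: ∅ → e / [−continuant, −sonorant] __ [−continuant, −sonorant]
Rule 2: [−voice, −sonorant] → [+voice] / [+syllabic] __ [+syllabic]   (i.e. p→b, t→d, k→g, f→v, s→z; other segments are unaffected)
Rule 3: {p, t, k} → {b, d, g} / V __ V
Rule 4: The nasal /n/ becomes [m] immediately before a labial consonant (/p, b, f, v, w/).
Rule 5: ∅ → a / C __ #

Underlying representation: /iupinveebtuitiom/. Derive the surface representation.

iubimveebeduidioma

Rule 1 (stop-cluster e-epenthesis): /b/ and /t/ form a stop–stop cluster, so [e] is inserted between them. /iupinveebtuitiom/ → iupinveebetuitiom.
Rule 2 (intervocalic voicing): /p/ is a voiceless obstruent between vowels /u/ and /i/, so it voices to [b]. /t/ is a voiceless obstruent between vowels /e/ and /u/, so it voices to [d]. /t/ is a voiceless obstruent between vowels /i/ and /i/, so it voices to [d]. /iupinveebetuitiom/ → iubinveebeduidiom.
Rule 3 (intervocalic voicing): no segment meets the environment; /iubinveebeduidiom/ is unchanged.
Rule 4 (nasal place assimilation): /n/ precedes the labial consonant /v/, so it assimilates in place to [m]. /iubinveebeduidiom/ → iubimveebeduidiom.
Rule 5 (final a-epenthesis): the form ends in the consonant /m/, so [a] is inserted word-finally. /iubimveebeduidiom/ → iubimveebeduidioma.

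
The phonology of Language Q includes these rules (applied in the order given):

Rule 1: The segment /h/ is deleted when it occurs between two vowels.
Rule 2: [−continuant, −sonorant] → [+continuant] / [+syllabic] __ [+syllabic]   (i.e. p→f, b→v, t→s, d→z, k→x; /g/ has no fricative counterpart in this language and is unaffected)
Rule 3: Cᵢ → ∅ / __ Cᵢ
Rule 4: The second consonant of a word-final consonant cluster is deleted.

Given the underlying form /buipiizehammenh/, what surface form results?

buifiizeamen

Rule 1 (intervocalic h-deletion): /h/ occurs between vowels /e/ and /a/, so it deletes. /buipiizehammenh/ → buipiizeammenh.
Rule 2 (intervocalic spirantization): /p/ is a stop between vowels /i/ and /i/, so it spirantizes to the fricative [f]. /buipiizeammenh/ → buifiizeammenh.
Rule 3 (degemination): /mm/ is a geminate; the first /m/ deletes. /buifiizeammenh/ → buifiizeamenh.
Rule 4 (final cluster simplification): /h/ is the second consonant of a word-final cluster /nh/, so it deletes. /buifiizeamenh/ → buifiizeamen.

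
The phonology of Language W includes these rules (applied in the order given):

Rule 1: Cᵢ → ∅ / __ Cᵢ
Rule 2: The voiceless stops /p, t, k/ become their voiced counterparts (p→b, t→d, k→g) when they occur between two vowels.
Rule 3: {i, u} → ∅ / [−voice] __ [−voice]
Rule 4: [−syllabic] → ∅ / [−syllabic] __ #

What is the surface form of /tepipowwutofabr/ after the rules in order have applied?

Rule 1 (degemination): /ww/ is a geminate; the first /w/ deletes. /tepipowwutofabr/ → tepipowutofabr.
Rule 2 (intervocalic voicing): /p/ is a voiceless stop between vowels /e/ and /i/, so it voices to [b]. /p/ is a voiceless stop between vowels /i/ and /o/, so it voices to [b]. /t/ is a voiceless stop between vowels /u/ and /o/, so it voices to [d]. /tepipowutofabr/ → tebibowudofabr.
Rule 3 (high vowel syncope): no segment meets the environment; /tebibowudofabr/ is unchanged.
Rule 4 (final cluster simplification): /r/ is the second consonant of a word-final cluster /br/, so it deletes. /tebibowudofabr/ → tebibowudofab.

tebibowudofab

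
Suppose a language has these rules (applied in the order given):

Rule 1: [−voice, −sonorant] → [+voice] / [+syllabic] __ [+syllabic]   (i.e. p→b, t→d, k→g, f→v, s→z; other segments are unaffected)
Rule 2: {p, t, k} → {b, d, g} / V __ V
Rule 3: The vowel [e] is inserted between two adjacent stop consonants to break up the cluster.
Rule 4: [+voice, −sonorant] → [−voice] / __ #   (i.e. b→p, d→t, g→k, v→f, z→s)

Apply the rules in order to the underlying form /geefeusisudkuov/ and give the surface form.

geeveuzizudekuof

Rule 1 (intervocalic voicing): /f/ is a voiceless obstruent between vowels /e/ and /e/, so it voices to [v]. /s/ is a voiceless obstruent between vowels /u/ and /i/, so it voices to [z]. /s/ is a voiceless obstruent between vowels /i/ and /u/, so it voices to [z]. /geefeusisudkuov/ → geeveuzizudkuov.
Rule 2 (intervocalic voicing): no segment meets the environment; /geeveuzizudkuov/ is unchanged.
Rule 3 (stop-cluster e-epenthesis): /d/ and /k/ form a stop–stop cluster, so [e] is inserted between them. /geeveuzizudkuov/ → geeveuzizudekuov.
Rule 4 (final devoicing): /v/ is a voiced obstruent in word-final position, so it devoices to [f]. /geeveuzizudekuov/ → geeveuzizudekuof.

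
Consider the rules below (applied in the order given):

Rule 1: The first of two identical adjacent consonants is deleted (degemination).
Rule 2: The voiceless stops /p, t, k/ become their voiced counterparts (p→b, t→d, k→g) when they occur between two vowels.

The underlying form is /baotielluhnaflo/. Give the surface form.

Rule 1 (degemination): /ll/ is a geminate; the first /l/ deletes. /baotielluhnaflo/ → baotieluhnaflo.
Rule 2 (intervocalic voicing): /t/ is a voiceless stop between vowels /o/ and /i/, so it voices to [d]. /baotieluhnaflo/ → baodieluhnaflo.

baodieluhnaflo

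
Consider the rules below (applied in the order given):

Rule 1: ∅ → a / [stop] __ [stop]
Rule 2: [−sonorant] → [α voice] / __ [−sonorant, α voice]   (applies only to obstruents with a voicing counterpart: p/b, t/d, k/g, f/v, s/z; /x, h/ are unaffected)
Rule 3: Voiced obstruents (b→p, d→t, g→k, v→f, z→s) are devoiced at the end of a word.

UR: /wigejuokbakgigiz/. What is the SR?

Rule 1 (stop-cluster a-epenthesis): /k/ and /b/ form a stop–stop cluster, so [a] is inserted between them. /k/ and /g/ form a stop–stop cluster, so [a] is inserted between them. /wigejuokbakgigiz/ → wigejuokabakagigiz.
Rule 2 (regressive voicing assimilation): no segment meets the environment; /wigejuokabakagigiz/ is unchanged.
Rule 3 (final devoicing): /z/ is a voiced obstruent in word-final position, so it devoices to [s]. /wigejuokabakagigiz/ → wigejuokabakagigis.

wigejuokabakagigis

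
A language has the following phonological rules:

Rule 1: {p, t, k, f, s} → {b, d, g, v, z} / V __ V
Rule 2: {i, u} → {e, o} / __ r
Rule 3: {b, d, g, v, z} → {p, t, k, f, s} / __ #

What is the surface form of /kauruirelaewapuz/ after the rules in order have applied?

Rule 1 (intervocalic voicing): /p/ is a voiceless obstruent between vowels /a/ and /u/, so it voices to [b]. /kauruirelaewapuz/ → kauruirelaewabuz.
Rule 2 (pre-rhotic lowering): /u/ is a high vowel immediately before /r/, so it lowers to [o]. /i/ is a high vowel immediately before /r/, so it lowers to [e]. /kauruirelaewabuz/ → kaoruerelaewabuz.
Rule 3 (final devoicing): /z/ is a voiced obstruent in word-final position, so it devoices to [s]. /kaoruerelaewabuz/ → kaoruerelaewabus.

kaoruerelaewabus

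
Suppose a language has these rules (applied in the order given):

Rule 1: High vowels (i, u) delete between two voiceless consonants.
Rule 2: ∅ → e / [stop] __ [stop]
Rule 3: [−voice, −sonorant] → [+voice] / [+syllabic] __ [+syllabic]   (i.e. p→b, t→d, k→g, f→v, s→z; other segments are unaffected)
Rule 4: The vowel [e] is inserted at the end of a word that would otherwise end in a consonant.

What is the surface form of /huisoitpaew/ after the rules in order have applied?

huizoidebaewe

Rule 1 (high vowel syncope): no segment meets the environment; /huisoitpaew/ is unchanged.
Rule 2 (stop-cluster e-epenthesis): /t/ and /p/ form a stop–stop cluster, so [e] is inserted between them. /huisoitpaew/ → huisoitepaew.
Rule 3 (intervocalic voicing): /s/ is a voiceless obstruent between vowels /i/ and /o/, so it voices to [z]. /t/ is a voiceless obstruent between vowels /i/ and /e/, so it voices to [d]. /p/ is a voiceless obstruent between vowels /e/ and /a/, so it voices to [b]. /huisoitepaew/ → huizoidebaew.
Rule 4 (final e-epenthesis): the form ends in the consonant /w/, so [e] is inserted word-finally. /huizoidebaew/ → huizoidebaewe.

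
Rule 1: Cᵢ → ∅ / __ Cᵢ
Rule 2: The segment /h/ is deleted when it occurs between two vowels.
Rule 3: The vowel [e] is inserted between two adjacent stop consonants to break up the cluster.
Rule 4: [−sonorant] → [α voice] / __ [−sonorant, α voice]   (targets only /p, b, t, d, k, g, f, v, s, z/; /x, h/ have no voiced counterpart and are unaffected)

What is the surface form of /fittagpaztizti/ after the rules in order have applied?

fitagepastisti

Rule 1 (degemination): /tt/ is a geminate; the first /t/ deletes. /fittagpaztizti/ → fitagpaztizti.
Rule 2 (intervocalic h-deletion): no segment meets the environment; /fitagpaztizti/ is unchanged.
Rule 3 (stop-cluster e-epenthesis): /g/ and /p/ form a stop–stop cluster, so [e] is inserted between them. /fitagpaztizti/ → fitagepaztizti.
Rule 4 (regressive voicing assimilation): /z/ precedes the voiceless obstruent /t/, so it devoices to [s] by assimilation. /z/ precedes the voiceless obstruent /t/, so it devoices to [s] by assimilation. /fitagepaztizti/ → fitagepastisti.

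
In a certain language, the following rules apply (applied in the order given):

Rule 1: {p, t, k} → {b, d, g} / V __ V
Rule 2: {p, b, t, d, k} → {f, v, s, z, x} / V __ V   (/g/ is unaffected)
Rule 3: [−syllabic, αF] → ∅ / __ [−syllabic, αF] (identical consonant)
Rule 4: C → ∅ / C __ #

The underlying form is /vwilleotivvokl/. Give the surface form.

vwileozivok

Rule 1 (intervocalic voicing): /t/ is a voiceless stop between vowels /o/ and /i/, so it voices to [d]. /vwilleotivvokl/ → vwilleodivvokl.
Rule 2 (intervocalic spirantization): /d/ is a stop between vowels /o/ and /i/, so it spirantizes to the fricative [z]. /vwilleodivvokl/ → vwilleozivvokl.
Rule 3 (degemination): /ll/ is a geminate; the first /l/ deletes. /vv/ is a geminate; the first /v/ deletes. /vwilleozivvokl/ → vwileozivokl.
Rule 4 (final cluster simplification): /l/ is the second consonant of a word-final cluster /kl/, so it deletes. /vwileozivokl/ → vwileozivok.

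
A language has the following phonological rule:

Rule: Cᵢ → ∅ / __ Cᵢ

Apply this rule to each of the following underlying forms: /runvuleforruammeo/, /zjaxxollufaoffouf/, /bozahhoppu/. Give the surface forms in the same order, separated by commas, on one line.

runvuleforuameo, zjaxolufaofouf, bozahopu

/runvuleforruammeo/: /rr/ is a geminate; the first /r/ deletes. /mm/ is a geminate; the first /m/ deletes. → [runvuleforuameo].
/zjaxxollufaoffouf/: /xx/ is a geminate; the first /x/ deletes. /ll/ is a geminate; the first /l/ deletes. /ff/ is a geminate; the first /f/ deletes. → [zjaxolufaofouf].
/bozahhoppu/: /hh/ is a geminate; the first /h/ deletes. /pp/ is a geminate; the first /p/ deletes. → [bozahopu].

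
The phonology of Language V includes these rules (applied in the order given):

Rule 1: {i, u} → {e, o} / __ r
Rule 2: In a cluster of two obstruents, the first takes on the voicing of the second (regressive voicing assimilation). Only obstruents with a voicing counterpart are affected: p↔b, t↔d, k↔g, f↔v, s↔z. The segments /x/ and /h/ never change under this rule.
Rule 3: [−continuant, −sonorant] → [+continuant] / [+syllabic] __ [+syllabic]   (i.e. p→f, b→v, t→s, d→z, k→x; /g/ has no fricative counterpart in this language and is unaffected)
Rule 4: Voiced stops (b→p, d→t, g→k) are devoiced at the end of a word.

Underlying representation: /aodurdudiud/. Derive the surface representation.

Rule 1 (pre-rhotic lowering): /u/ is a high vowel immediately before /r/, so it lowers to [o]. /aodurdudiud/ → aodordudiud.
Rule 2 (regressive voicing assimilation): no segment meets the environment; /aodordudiud/ is unchanged.
Rule 3 (intervocalic spirantization): /d/ is a stop between vowels /o/ and /o/, so it spirantizes to the fricative [z]. /d/ is a stop between vowels /u/ and /i/, so it spirantizes to the fricative [z]. /aodordudiud/ → aozorduziud.
Rule 4 (final devoicing): /d/ is a voiced stop in word-final position, so it devoices to [t]. /aozorduziud/ → aozorduziut.

aozorduziut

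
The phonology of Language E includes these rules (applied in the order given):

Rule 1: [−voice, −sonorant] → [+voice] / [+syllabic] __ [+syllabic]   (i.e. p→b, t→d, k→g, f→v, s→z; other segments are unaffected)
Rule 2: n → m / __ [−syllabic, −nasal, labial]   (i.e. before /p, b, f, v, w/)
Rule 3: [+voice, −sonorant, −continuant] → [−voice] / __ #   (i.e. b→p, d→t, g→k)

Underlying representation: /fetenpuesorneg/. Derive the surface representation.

fedempuezornek

Rule 1 (intervocalic voicing): /t/ is a voiceless obstruent between vowels /e/ and /e/, so it voices to [d]. /s/ is a voiceless obstruent between vowels /e/ and /o/, so it voices to [z]. /fetenpuesorneg/ → fedenpuezorneg.
Rule 2 (nasal place assimilation): /n/ precedes the labial consonant /p/, so it assimilates in place to [m]. /fedenpuezorneg/ → fedempuezorneg.
Rule 3 (final devoicing): /g/ is a voiced stop in word-final position, so it devoices to [k]. /fedempuezorneg/ → fedempuezornek.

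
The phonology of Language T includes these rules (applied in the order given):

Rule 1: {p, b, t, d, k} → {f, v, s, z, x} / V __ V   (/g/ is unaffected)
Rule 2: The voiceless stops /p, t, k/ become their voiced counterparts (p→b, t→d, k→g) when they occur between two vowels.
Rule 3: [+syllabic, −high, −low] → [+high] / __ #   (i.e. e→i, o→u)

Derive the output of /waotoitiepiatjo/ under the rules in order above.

waosoisiefiatju

Rule 1 (intervocalic spirantization): /t/ is a stop between vowels /o/ and /o/, so it spirantizes to the fricative [s]. /t/ is a stop between vowels /i/ and /i/, so it spirantizes to the fricative [s]. /p/ is a stop between vowels /e/ and /i/, so it spirantizes to the fricative [f]. /waotoitiepiatjo/ → waosoisiefiatjo.
Rule 2 (intervocalic voicing): no segment meets the environment; /waosoisiefiatjo/ is unchanged.
Rule 3 (final vowel raising): /o/ is a mid vowel in word-final position, so it raises to [u]. /waosoisiefiatjo/ → waosoisiefiatju.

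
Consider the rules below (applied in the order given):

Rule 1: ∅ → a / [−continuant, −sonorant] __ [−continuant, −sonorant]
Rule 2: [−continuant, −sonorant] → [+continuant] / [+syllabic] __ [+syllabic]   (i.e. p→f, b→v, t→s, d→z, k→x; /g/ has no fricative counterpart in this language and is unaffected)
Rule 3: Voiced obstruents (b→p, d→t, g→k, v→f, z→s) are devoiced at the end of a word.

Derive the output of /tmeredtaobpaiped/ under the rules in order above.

Rule 1 (stop-cluster a-epenthesis): /d/ and /t/ form a stop–stop cluster, so [a] is inserted between them. /b/ and /p/ form a stop–stop cluster, so [a] is inserted between them. /tmeredtaobpaiped/ → tmeredataobapaiped.
Rule 2 (intervocalic spirantization): /d/ is a stop between vowels /e/ and /a/, so it spirantizes to the fricative [z]. /t/ is a stop between vowels /a/ and /a/, so it spirantizes to the fricative [s]. /b/ is a stop between vowels /o/ and /a/, so it spirantizes to the fricative [v]. /p/ is a stop between vowels /a/ and /a/, so it spirantizes to the fricative [f]. /p/ is a stop between vowels /i/ and /e/, so it spirantizes to the fricative [f]. /tmeredataobapaiped/ → tmerezasaovafaifed.
Rule 3 (final devoicing): /d/ is a voiced obstruent in word-final position, so it devoices to [t]. /tmerezasaovafaifed/ → tmerezasaovafaifet.

tmerezasaovafaifet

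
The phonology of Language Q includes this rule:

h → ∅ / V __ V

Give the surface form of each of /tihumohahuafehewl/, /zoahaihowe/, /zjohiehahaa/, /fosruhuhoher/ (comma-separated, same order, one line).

tiumoauafeewl, zoaaiowe, zjoieaaa, fosruuoer

/tihumohahuafehewl/: /h/ occurs between vowels /i/ and /u/, so it deletes. /h/ occurs between vowels /o/ and /a/, so it deletes. /h/ occurs between vowels /a/ and /u/, so it deletes. /h/ occurs between vowels /e/ and /e/, so it deletes. → [tiumoauafeewl].
/zoahaihowe/: /h/ occurs between vowels /a/ and /a/, so it deletes. /h/ occurs between vowels /i/ and /o/, so it deletes. → [zoaaiowe].
/zjohiehahaa/: /h/ occurs between vowels /o/ and /i/, so it deletes. /h/ occurs between vowels /e/ and /a/, so it deletes. /h/ occurs between vowels /a/ and /a/, so it deletes. → [zjoieaaa].
/fosruhuhoher/: /h/ occurs between vowels /u/ and /u/, so it deletes. /h/ occurs between vowels /u/ and /o/, so it deletes. /h/ occurs between vowels /o/ and /e/, so it deletes. → [fosruuoer].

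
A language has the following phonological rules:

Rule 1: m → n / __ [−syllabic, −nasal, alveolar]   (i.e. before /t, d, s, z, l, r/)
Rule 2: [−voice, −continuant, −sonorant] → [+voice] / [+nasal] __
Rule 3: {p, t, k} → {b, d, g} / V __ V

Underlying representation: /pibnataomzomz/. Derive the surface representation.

pibnadaonzonz

Rule 1 (nasal place assimilation): /m/ precedes the alveolar consonant /z/, so it assimilates in place to [n]. /m/ precedes the alveolar consonant /z/, so it assimilates in place to [n]. /pibnataomzomz/ → pibnataonzonz.
Rule 2 (post-nasal voicing): no segment meets the environment; /pibnataonzonz/ is unchanged.
Rule 3 (intervocalic voicing): /t/ is a voiceless stop between vowels /a/ and /a/, so it voices to [d]. /pibnataonzonz/ → pibnadaonzonz.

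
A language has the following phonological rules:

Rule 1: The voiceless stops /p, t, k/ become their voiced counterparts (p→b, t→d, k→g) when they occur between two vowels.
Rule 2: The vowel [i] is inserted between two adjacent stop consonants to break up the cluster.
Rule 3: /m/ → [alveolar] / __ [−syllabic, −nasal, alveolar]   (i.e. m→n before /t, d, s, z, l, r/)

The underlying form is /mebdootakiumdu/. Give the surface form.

mebidoodagiundu

Rule 1 (intervocalic voicing): /t/ is a voiceless stop between vowels /o/ and /a/, so it voices to [d]. /k/ is a voiceless stop between vowels /a/ and /i/, so it voices to [g]. /mebdootakiumdu/ → mebdoodagiumdu.
Rule 2 (stop-cluster i-epenthesis): /b/ and /d/ form a stop–stop cluster, so [i] is inserted between them. /mebdoodagiumdu/ → mebidoodagiumdu.
Rule 3 (nasal place assimilation): /m/ precedes the alveolar consonant /d/, so it assimilates in place to [n]. /mebidoodagiumdu/ → mebidoodagiundu.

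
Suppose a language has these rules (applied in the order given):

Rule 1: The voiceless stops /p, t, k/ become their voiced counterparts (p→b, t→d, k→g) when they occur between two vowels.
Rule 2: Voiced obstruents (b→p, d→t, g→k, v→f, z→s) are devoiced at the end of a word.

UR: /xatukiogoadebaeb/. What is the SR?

Rule 1 (intervocalic voicing): /t/ is a voiceless stop between vowels /a/ and /u/, so it voices to [d]. /k/ is a voiceless stop between vowels /u/ and /i/, so it voices to [g]. /xatukiogoadebaeb/ → xadugiogoadebaeb.
Rule 2 (final devoicing): /b/ is a voiced obstruent in word-final position, so it devoices to [p]. /xadugiogoadebaeb/ → xadugiogoadebaep.

xadugiogoadebaep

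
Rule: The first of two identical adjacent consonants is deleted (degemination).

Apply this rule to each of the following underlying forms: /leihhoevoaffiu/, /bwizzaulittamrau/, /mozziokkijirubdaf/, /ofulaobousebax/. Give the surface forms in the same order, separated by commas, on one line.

/leihhoevoaffiu/: /hh/ is a geminate; the first /h/ deletes. /ff/ is a geminate; the first /f/ deletes. → [leihoevoafiu].
/bwizzaulittamrau/: /zz/ is a geminate; the first /z/ deletes. /tt/ is a geminate; the first /t/ deletes. → [bwizaulitamrau].
/mozziokkijirubdaf/: /zz/ is a geminate; the first /z/ deletes. /kk/ is a geminate; the first /k/ deletes. → [moziokijirubdaf].
/ofulaobousebax/: the rule's environment is not met; surfaces unchanged as [ofulaobousebax].

leihoevoafiu, bwizaulitamrau, moziokijirubdaf, ofulaobousebax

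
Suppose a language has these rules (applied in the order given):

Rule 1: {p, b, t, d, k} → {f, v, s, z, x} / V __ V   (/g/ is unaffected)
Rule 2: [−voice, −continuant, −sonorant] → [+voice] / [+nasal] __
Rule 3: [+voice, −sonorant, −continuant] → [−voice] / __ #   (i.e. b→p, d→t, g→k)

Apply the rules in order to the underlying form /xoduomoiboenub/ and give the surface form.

Rule 1 (intervocalic spirantization): /d/ is a stop between vowels /o/ and /u/, so it spirantizes to the fricative [z]. /b/ is a stop between vowels /i/ and /o/, so it spirantizes to the fricative [v]. /xoduomoiboenub/ → xozuomoivoenub.
Rule 2 (post-nasal voicing): no segment meets the environment; /xozuomoivoenub/ is unchanged.
Rule 3 (final devoicing): /b/ is a voiced stop in word-final position, so it devoices to [p]. /xozuomoivoenub/ → xozuomoivoenup.

xozuomoivoenup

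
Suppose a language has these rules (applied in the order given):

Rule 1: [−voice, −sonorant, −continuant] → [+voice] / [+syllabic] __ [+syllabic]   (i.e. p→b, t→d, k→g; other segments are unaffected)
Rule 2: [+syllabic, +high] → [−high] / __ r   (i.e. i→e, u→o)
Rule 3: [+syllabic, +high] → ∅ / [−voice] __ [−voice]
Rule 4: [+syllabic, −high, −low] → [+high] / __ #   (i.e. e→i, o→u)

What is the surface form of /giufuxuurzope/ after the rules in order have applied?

giufxuorzobi

Rule 1 (intervocalic voicing): /p/ is a voiceless stop between vowels /o/ and /e/, so it voices to [b]. /giufuxuurzope/ → giufuxuurzobe.
Rule 2 (pre-rhotic lowering): /u/ is a high vowel immediately before /r/, so it lowers to [o]. /giufuxuurzobe/ → giufuxuorzobe.
Rule 3 (high vowel syncope): /u/ is a high vowel flanked by voiceless consonants /f/ and /x/, so it deletes. /giufuxuorzobe/ → giufxuorzobe.
Rule 4 (final vowel raising): /e/ is a mid vowel in word-final position, so it raises to [i]. /giufxuorzobe/ → giufxuorzobi.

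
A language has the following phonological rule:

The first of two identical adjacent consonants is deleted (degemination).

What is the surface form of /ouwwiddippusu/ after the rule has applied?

/ww/ is a geminate; the first /w/ deletes.
/dd/ is a geminate; the first /d/ deletes.
/pp/ is a geminate; the first /p/ deletes.
The other instances of /w/, /d/, /p/, /s/ do not occur in the required environment and remain unchanged.
Surface form: [ouwidipusu].

ouwidipusu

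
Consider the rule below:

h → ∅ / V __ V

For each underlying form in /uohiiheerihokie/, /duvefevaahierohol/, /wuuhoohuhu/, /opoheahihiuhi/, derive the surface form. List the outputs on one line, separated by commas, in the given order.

/uohiiheerihokie/: /h/ occurs between vowels /o/ and /i/, so it deletes. /h/ occurs between vowels /i/ and /e/, so it deletes. /h/ occurs between vowels /i/ and /o/, so it deletes. → [uoiieeriokie].
/duvefevaahierohol/: /h/ occurs between vowels /a/ and /i/, so it deletes. /h/ occurs between vowels /o/ and /o/, so it deletes. → [duvefevaaierool].
/wuuhoohuhu/: /h/ occurs between vowels /u/ and /o/, so it deletes. /h/ occurs between vowels /o/ and /u/, so it deletes. /h/ occurs between vowels /u/ and /u/, so it deletes. → [wuuoouu].
/opoheahihiuhi/: /h/ occurs between vowels /o/ and /e/, so it deletes. /h/ occurs between vowels /a/ and /i/, so it deletes. /h/ occurs between vowels /i/ and /i/, so it deletes. /h/ occurs between vowels /u/ and /i/, so it deletes. → [opoeaiiui].

uoiieeriokie, duvefevaaierool, wuuoouu, opoeaiiui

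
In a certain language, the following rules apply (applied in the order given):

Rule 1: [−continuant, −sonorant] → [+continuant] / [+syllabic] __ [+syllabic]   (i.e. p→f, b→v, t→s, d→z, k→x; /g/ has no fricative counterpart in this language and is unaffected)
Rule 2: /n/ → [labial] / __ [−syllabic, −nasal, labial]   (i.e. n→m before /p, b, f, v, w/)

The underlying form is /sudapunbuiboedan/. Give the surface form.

suzafumbuivoezan

Rule 1 (intervocalic spirantization): /d/ is a stop between vowels /u/ and /a/, so it spirantizes to the fricative [z]. /p/ is a stop between vowels /a/ and /u/, so it spirantizes to the fricative [f]. /b/ is a stop between vowels /i/ and /o/, so it spirantizes to the fricative [v]. /d/ is a stop between vowels /e/ and /a/, so it spirantizes to the fricative [z]. /sudapunbuiboedan/ → suzafunbuivoezan.
Rule 2 (nasal place assimilation): /n/ precedes the labial consonant /b/, so it assimilates in place to [m]. /suzafunbuivoezan/ → suzafumbuivoezan.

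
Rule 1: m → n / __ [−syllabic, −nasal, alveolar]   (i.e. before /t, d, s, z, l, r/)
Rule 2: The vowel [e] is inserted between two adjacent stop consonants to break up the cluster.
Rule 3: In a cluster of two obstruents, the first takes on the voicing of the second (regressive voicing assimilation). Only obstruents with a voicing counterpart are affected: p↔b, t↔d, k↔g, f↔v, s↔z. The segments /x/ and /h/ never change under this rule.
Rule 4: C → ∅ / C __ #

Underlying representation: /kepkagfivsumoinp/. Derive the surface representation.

Rule 1 (nasal place assimilation): no segment meets the environment; /kepkagfivsumoinp/ is unchanged.
Rule 2 (stop-cluster e-epenthesis): /p/ and /k/ form a stop–stop cluster, so [e] is inserted between them. /kepkagfivsumoinp/ → kepekagfivsumoinp.
Rule 3 (regressive voicing assimilation): /g/ precedes the voiceless obstruent /f/, so it devoices to [k] by assimilation. /v/ precedes the voiceless obstruent /s/, so it devoices to [f] by assimilation. /kepekagfivsumoinp/ → kepekakfifsumoinp.
Rule 4 (final cluster simplification): /p/ is the second consonant of a word-final cluster /np/, so it deletes. /kepekakfifsumoinp/ → kepekakfifsumoin.

kepekakfifsumoin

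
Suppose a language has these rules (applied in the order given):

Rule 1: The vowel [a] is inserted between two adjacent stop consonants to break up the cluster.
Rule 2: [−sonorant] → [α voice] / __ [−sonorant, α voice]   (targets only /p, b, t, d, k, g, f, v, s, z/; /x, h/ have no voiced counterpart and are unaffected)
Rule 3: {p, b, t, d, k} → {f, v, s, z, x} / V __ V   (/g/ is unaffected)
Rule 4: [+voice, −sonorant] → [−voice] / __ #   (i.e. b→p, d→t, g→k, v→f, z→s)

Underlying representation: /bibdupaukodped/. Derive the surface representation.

Rule 1 (stop-cluster a-epenthesis): /b/ and /d/ form a stop–stop cluster, so [a] is inserted between them. /d/ and /p/ form a stop–stop cluster, so [a] is inserted between them. /bibdupaukodped/ → bibadupaukodaped.
Rule 2 (regressive voicing assimilation): no segment meets the environment; /bibadupaukodaped/ is unchanged.
Rule 3 (intervocalic spirantization): /b/ is a stop between vowels /i/ and /a/, so it spirantizes to the fricative [v]. /d/ is a stop between vowels /a/ and /u/, so it spirantizes to the fricative [z]. /p/ is a stop between vowels /u/ and /a/, so it spirantizes to the fricative [f]. /k/ is a stop between vowels /u/ and /o/, so it spirantizes to the fricative [x]. /d/ is a stop between vowels /o/ and /a/, so it spirantizes to the fricative [z]. /p/ is a stop between vowels /a/ and /e/, so it spirantizes to the fricative [f]. /bibadupaukodaped/ → bivazufauxozafed.
Rule 4 (final devoicing): /d/ is a voiced obstruent in word-final position, so it devoices to [t]. /bivazufauxozafed/ → bivazufauxozafet.

bivazufauxozafet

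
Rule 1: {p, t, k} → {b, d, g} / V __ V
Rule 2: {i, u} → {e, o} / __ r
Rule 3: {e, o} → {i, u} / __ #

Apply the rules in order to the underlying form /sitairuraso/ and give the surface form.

Rule 1 (intervocalic voicing): /t/ is a voiceless stop between vowels /i/ and /a/, so it voices to [d]. /sitairuraso/ → sidairuraso.
Rule 2 (pre-rhotic lowering): /i/ is a high vowel immediately before /r/, so it lowers to [e]. /u/ is a high vowel immediately before /r/, so it lowers to [o]. /sidairuraso/ → sidaeroraso.
Rule 3 (final vowel raising): /o/ is a mid vowel in word-final position, so it raises to [u]. /sidaeroraso/ → sidaerorasu.

sidaerorasu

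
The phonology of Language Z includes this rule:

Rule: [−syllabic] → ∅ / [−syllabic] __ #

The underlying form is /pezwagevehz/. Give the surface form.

/z/ is the second consonant of a word-final cluster /hz/, so it deletes.
The other instances of /p/, /z/, /w/, /g/, /v/, /h/ do not occur in the required environment and remain unchanged.
Surface form: [pezwageveh].

pezwageveh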